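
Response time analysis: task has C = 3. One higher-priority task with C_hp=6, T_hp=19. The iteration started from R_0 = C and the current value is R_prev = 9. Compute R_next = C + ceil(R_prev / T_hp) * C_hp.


R_next = C + ceil(R_prev / T_hp) * C_hp
ceil(9 / 19) = ceil(0.4737) = 1
Interference = 1 * 6 = 6
R_next = 3 + 6 = 9
R_next = R_prev, so the iteration has converged (response time = 9).

9


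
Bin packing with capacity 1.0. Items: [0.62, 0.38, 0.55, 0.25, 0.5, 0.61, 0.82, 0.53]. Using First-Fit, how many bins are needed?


Place items sequentially using First-Fit:
  Item 0.62 -> new Bin 1
  Item 0.38 -> Bin 1 (now 1.0)
  Item 0.55 -> new Bin 2
  Item 0.25 -> Bin 2 (now 0.8)
  Item 0.5 -> new Bin 3
  Item 0.61 -> new Bin 4
  Item 0.82 -> new Bin 5
  Item 0.53 -> new Bin 6
Total bins used = 6

6


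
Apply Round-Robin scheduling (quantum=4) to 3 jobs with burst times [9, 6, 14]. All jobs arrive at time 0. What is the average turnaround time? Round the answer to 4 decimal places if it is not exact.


Time quantum = 4
Execution trace:
  J1 runs 4 units, time = 4
  J2 runs 4 units, time = 8
  J3 runs 4 units, time = 12
  J1 runs 4 units, time = 16
  J2 runs 2 units, time = 18
  J3 runs 4 units, time = 22
  J1 runs 1 units, time = 23
  J3 runs 4 units, time = 27
  J3 runs 2 units, time = 29
Finish times: [23, 18, 29]
Average turnaround = 70/3 = 23.3333

23.3333


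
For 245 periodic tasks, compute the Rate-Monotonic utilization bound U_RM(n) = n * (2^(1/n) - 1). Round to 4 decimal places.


Compute 2^(1/245) = 1.0028331781
Subtract 1: 1.0028331781 - 1 = 0.0028331781
Multiply by n: 245 * 0.0028331781 = 0.6941286345
Round to 4 dp: 0.6941

0.6941


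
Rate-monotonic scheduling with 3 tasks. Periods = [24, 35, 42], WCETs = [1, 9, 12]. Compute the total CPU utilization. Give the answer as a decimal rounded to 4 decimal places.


Compute individual utilizations (exact fractions):
  Task 1: C/T = 1/24 (approx. 0.0417)
  Task 2: C/T = 9/35 (approx. 0.2571)
  Task 3: C/T = 12/42 = 2/7 (approx. 0.2857)
Total utilization U = 1/24 + 9/35 + 2/7 = 491/840
Rounded to 4 decimal places: U = 0.5845
RM (Liu & Layland) bound for 3 tasks = 0.779763; compare with U = 491/840 (approx. 0.584524)
U <= bound, so schedulable by RM sufficient condition.

0.5845


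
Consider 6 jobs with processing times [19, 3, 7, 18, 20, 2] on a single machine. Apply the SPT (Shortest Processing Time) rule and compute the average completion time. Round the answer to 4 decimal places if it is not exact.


Sort jobs by processing time (SPT order): [2, 3, 7, 18, 19, 20]
Compute completion times sequentially:
  Job 1: processing = 2, completes at 2
  Job 2: processing = 3, completes at 5
  Job 3: processing = 7, completes at 12
  Job 4: processing = 18, completes at 30
  Job 5: processing = 19, completes at 49
  Job 6: processing = 20, completes at 69
Sum of completion times = 167
Average completion time = 167/6 = 27.8333

27.8333


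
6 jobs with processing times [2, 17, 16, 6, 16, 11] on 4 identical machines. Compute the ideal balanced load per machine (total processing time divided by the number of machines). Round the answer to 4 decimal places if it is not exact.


Total processing time = 2 + 17 + 16 + 6 + 16 + 11 = 68
Number of machines = 4
Ideal balanced load = 68 / 4 = 17.0

17.0


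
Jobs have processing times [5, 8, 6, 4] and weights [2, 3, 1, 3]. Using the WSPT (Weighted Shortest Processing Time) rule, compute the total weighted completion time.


Compute p/w ratios and sort ascending (WSPT): [(4, 3), (5, 2), (8, 3), (6, 1)]
Compute weighted completion times:
  Job (p=4,w=3): C=4, w*C=3*4=12
  Job (p=5,w=2): C=9, w*C=2*9=18
  Job (p=8,w=3): C=17, w*C=3*17=51
  Job (p=6,w=1): C=23, w*C=1*23=23
Total weighted completion time = 104

104


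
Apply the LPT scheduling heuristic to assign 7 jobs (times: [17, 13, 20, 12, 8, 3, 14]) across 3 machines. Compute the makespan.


Sort jobs in decreasing order (LPT): [20, 17, 14, 13, 12, 8, 3]
Assign each job to the least loaded machine:
  Machine 1: jobs [20, 8], load = 28
  Machine 2: jobs [17, 12], load = 29
  Machine 3: jobs [14, 13, 3], load = 30
Makespan = max load = 30

30


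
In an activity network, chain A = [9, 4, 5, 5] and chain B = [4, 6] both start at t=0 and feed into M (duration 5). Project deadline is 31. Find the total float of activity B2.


Forward pass: ES(B2) = sum of predecessors on chain B = 4
EF = ES + duration = 4 + 6 = 10
Backward pass: LF(M) = deadline = 31; LS(M) = 31 - 5 = 26
LF(B2) = LS(M) - sum(successors on chain B) = 26 - 0 = 26
LS = LF - duration = 26 - 6 = 20
Total float = LS - ES = 20 - 4 = 16

16


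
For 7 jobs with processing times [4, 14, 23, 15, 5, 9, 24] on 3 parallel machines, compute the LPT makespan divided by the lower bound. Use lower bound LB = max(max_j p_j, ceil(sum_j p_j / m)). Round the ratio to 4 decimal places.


LPT order: [24, 23, 15, 14, 9, 5, 4]
Machine loads after assignment: [33, 32, 29]
LPT makespan = 33
Lower bound = max(max_job, ceil(total/3)) = max(24, 32) = 32
Ratio = 33 / 32 = 1.0313

1.0313


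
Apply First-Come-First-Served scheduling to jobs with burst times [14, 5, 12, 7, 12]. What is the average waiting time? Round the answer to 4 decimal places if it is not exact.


FCFS order (as given): [14, 5, 12, 7, 12]
Waiting times:
  Job 1: wait = 0
  Job 2: wait = 14
  Job 3: wait = 19
  Job 4: wait = 31
  Job 5: wait = 38
Sum of waiting times = 102
Average waiting time = 102/5 = 20.4

20.4


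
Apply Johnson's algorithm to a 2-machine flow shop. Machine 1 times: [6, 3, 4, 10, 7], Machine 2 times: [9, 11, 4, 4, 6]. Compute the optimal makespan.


Apply Johnson's rule:
  Group 1 (a <= b): [(2, 3, 11), (3, 4, 4), (1, 6, 9)]
  Group 2 (a > b): [(5, 7, 6), (4, 10, 4)]
Optimal job order: [2, 3, 1, 5, 4]
Schedule:
  Job 2: M1 done at 3, M2 done at 14
  Job 3: M1 done at 7, M2 done at 18
  Job 1: M1 done at 13, M2 done at 27
  Job 5: M1 done at 20, M2 done at 33
  Job 4: M1 done at 30, M2 done at 37
Makespan = 37

37


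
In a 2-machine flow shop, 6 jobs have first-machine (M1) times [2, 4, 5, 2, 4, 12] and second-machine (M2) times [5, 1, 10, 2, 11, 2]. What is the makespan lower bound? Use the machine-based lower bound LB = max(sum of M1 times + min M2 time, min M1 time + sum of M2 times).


LB1 = sum(M1 times) + min(M2 times) = 29 + 1 = 30
LB2 = min(M1 times) + sum(M2 times) = 2 + 31 = 33
Lower bound = max(LB1, LB2) = max(30, 33) = 33

33


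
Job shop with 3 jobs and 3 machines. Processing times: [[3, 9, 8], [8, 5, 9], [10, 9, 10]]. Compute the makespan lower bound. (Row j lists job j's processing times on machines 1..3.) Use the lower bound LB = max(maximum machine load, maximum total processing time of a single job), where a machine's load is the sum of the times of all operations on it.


Machine loads:
  Machine 1: 3 + 8 + 10 = 21
  Machine 2: 9 + 5 + 9 = 23
  Machine 3: 8 + 9 + 10 = 27
Max machine load = 27
Job totals:
  Job 1: 20
  Job 2: 22
  Job 3: 29
Max job total = 29
Lower bound = max(27, 29) = 29

29


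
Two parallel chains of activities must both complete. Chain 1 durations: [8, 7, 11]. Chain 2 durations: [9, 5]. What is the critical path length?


Path A total = 8 + 7 + 11 = 26
Path B total = 9 + 5 = 14
Critical path = longest path = max(26, 14) = 26

26


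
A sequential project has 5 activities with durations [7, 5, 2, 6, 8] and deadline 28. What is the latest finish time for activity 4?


LF(activity 4) = deadline - sum of successor durations
Successors: activities 5 through 5 with durations [8]
Sum of successor durations = 8
LF = 28 - 8 = 20

20


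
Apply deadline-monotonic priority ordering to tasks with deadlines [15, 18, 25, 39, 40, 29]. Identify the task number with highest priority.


Sort tasks by relative deadline (ascending):
  Task 1: deadline = 15
  Task 2: deadline = 18
  Task 3: deadline = 25
  Task 6: deadline = 29
  Task 4: deadline = 39
  Task 5: deadline = 40
Priority order (highest first): [1, 2, 3, 6, 4, 5]
Highest priority task = 1

1


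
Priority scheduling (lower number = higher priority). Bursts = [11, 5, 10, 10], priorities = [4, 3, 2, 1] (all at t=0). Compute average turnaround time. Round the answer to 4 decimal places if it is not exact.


Sort by priority (ascending = highest first):
Order: [(1, 10), (2, 10), (3, 5), (4, 11)]
Completion times:
  Priority 1, burst=10, C=10
  Priority 2, burst=10, C=20
  Priority 3, burst=5, C=25
  Priority 4, burst=11, C=36
Average turnaround = 91/4 = 22.75

22.75


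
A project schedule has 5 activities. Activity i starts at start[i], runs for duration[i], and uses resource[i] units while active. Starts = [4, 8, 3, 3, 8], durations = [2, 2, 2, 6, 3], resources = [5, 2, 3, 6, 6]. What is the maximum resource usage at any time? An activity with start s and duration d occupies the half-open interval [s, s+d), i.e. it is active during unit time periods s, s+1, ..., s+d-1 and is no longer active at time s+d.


Each activity i is active on [start_i, start_i + duration_i).
Compute total resource usage per time slot:
  t=0: active resources = [], total = 0
  t=1: active resources = [], total = 0
  t=2: active resources = [], total = 0
  t=3: active resources = [3, 6], total = 9
  t=4: active resources = [5, 3, 6], total = 14
  t=5: active resources = [5, 6], total = 11
  t=6: active resources = [6], total = 6
  t=7: active resources = [6], total = 6
  t=8: active resources = [2, 6, 6], total = 14
  t=9: active resources = [2, 6], total = 8
  t=10: active resources = [6], total = 6
Peak resource demand = 14

14


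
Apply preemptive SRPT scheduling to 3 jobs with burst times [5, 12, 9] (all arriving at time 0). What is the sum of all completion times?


Since all jobs arrive at t=0, SRPT equals SPT ordering.
SPT order: [5, 9, 12]
Completion times:
  Job 1: p=5, C=5
  Job 2: p=9, C=14
  Job 3: p=12, C=26
Total completion time = 5 + 14 + 26 = 45

45


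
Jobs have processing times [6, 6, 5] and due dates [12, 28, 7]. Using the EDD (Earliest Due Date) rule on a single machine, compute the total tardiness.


Sort by due date (EDD order): [(5, 7), (6, 12), (6, 28)]
Compute completion times and tardiness:
  Job 1: p=5, d=7, C=5, tardiness=max(0,5-7)=0
  Job 2: p=6, d=12, C=11, tardiness=max(0,11-12)=0
  Job 3: p=6, d=28, C=17, tardiness=max(0,17-28)=0
Total tardiness = 0

0


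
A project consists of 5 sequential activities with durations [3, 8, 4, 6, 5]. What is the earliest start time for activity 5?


Activity 5 starts after activities 1 through 4 complete.
Predecessor durations: [3, 8, 4, 6]
ES = 3 + 8 + 4 + 6 = 21

21


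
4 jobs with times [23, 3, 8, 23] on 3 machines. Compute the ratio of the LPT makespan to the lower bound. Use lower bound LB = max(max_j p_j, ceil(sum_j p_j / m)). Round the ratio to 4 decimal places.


LPT order: [23, 23, 8, 3]
Machine loads after assignment: [23, 23, 11]
LPT makespan = 23
Lower bound = max(max_job, ceil(total/3)) = max(23, 19) = 23
Ratio = 23 / 23 = 1.0

1.0


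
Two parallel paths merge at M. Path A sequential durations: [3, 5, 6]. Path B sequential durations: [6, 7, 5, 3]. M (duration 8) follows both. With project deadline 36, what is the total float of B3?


Forward pass: ES(B3) = sum of predecessors on chain B = 13
EF = ES + duration = 13 + 5 = 18
Backward pass: LF(M) = deadline = 36; LS(M) = 36 - 8 = 28
LF(B3) = LS(M) - sum(successors on chain B) = 28 - 3 = 25
LS = LF - duration = 25 - 5 = 20
Total float = LS - ES = 20 - 13 = 7

7


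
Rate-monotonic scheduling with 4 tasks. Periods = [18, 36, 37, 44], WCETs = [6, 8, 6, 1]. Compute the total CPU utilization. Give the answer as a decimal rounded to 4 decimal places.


Compute individual utilizations (exact fractions):
  Task 1: C/T = 6/18 = 1/3 (approx. 0.3333)
  Task 2: C/T = 8/36 = 2/9 (approx. 0.2222)
  Task 3: C/T = 6/37 (approx. 0.1622)
  Task 4: C/T = 1/44 (approx. 0.0227)
Total utilization U = 1/3 + 2/9 + 6/37 + 1/44 = 10849/14652
Rounded to 4 decimal places: U = 0.7404
RM (Liu & Layland) bound for 4 tasks = 0.756828; compare with U = 10849/14652 (approx. 0.740445)
U <= bound, so schedulable by RM sufficient condition.

0.7404


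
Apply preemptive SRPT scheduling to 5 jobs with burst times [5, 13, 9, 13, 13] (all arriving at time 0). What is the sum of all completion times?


Since all jobs arrive at t=0, SRPT equals SPT ordering.
SPT order: [5, 9, 13, 13, 13]
Completion times:
  Job 1: p=5, C=5
  Job 2: p=9, C=14
  Job 3: p=13, C=27
  Job 4: p=13, C=40
  Job 5: p=13, C=53
Total completion time = 5 + 14 + 27 + 40 + 53 = 139

139


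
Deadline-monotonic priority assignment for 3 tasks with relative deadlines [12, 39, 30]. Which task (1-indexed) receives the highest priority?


Sort tasks by relative deadline (ascending):
  Task 1: deadline = 12
  Task 3: deadline = 30
  Task 2: deadline = 39
Priority order (highest first): [1, 3, 2]
Highest priority task = 1

1


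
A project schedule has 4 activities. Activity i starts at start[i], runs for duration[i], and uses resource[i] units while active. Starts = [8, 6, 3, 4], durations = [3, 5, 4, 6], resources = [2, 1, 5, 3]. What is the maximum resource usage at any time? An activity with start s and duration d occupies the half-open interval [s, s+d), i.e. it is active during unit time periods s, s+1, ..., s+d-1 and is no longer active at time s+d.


Each activity i is active on [start_i, start_i + duration_i).
Compute total resource usage per time slot:
  t=0: active resources = [], total = 0
  t=1: active resources = [], total = 0
  t=2: active resources = [], total = 0
  t=3: active resources = [5], total = 5
  t=4: active resources = [5, 3], total = 8
  t=5: active resources = [5, 3], total = 8
  t=6: active resources = [1, 5, 3], total = 9
  t=7: active resources = [1, 3], total = 4
  t=8: active resources = [2, 1, 3], total = 6
  t=9: active resources = [2, 1, 3], total = 6
  t=10: active resources = [2, 1], total = 3
Peak resource demand = 9

9


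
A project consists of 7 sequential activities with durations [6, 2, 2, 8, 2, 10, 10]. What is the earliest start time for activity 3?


Activity 3 starts after activities 1 through 2 complete.
Predecessor durations: [6, 2]
ES = 6 + 2 = 8

8


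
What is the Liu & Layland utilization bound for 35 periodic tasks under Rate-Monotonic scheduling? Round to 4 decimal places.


Compute 2^(1/35) = 1.0200016094
Subtract 1: 1.0200016094 - 1 = 0.0200016094
Multiply by n: 35 * 0.0200016094 = 0.7000563290
Round to 4 dp: 0.7001

0.7001


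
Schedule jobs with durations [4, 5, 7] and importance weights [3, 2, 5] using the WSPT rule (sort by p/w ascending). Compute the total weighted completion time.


Compute p/w ratios and sort ascending (WSPT): [(4, 3), (7, 5), (5, 2)]
Compute weighted completion times:
  Job (p=4,w=3): C=4, w*C=3*4=12
  Job (p=7,w=5): C=11, w*C=5*11=55
  Job (p=5,w=2): C=16, w*C=2*16=32
Total weighted completion time = 99

99


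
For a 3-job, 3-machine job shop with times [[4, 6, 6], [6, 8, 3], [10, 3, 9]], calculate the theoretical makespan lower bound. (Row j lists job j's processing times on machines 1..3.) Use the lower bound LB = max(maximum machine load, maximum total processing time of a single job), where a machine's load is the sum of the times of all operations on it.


Machine loads:
  Machine 1: 4 + 6 + 10 = 20
  Machine 2: 6 + 8 + 3 = 17
  Machine 3: 6 + 3 + 9 = 18
Max machine load = 20
Job totals:
  Job 1: 16
  Job 2: 17
  Job 3: 22
Max job total = 22
Lower bound = max(20, 22) = 22

22


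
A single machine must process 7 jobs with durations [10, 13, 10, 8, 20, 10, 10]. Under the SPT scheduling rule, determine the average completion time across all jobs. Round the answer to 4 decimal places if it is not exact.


Sort jobs by processing time (SPT order): [8, 10, 10, 10, 10, 13, 20]
Compute completion times sequentially:
  Job 1: processing = 8, completes at 8
  Job 2: processing = 10, completes at 18
  Job 3: processing = 10, completes at 28
  Job 4: processing = 10, completes at 38
  Job 5: processing = 10, completes at 48
  Job 6: processing = 13, completes at 61
  Job 7: processing = 20, completes at 81
Sum of completion times = 282
Average completion time = 282/7 = 40.2857

40.2857


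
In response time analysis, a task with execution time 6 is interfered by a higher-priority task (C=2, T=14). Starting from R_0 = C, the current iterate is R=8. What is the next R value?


R_next = C + ceil(R_prev / T_hp) * C_hp
ceil(8 / 14) = ceil(0.5714) = 1
Interference = 1 * 2 = 2
R_next = 6 + 2 = 8
R_next = R_prev, so the iteration has converged (response time = 8).

8


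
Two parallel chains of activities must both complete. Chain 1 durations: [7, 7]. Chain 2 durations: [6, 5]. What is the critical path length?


Path A total = 7 + 7 = 14
Path B total = 6 + 5 = 11
Critical path = longest path = max(14, 11) = 14

14


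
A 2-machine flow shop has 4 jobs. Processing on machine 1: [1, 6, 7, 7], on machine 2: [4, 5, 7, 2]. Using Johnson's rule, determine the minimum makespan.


Apply Johnson's rule:
  Group 1 (a <= b): [(1, 1, 4), (3, 7, 7)]
  Group 2 (a > b): [(2, 6, 5), (4, 7, 2)]
Optimal job order: [1, 3, 2, 4]
Schedule:
  Job 1: M1 done at 1, M2 done at 5
  Job 3: M1 done at 8, M2 done at 15
  Job 2: M1 done at 14, M2 done at 20
  Job 4: M1 done at 21, M2 done at 23
Makespan = 23

23


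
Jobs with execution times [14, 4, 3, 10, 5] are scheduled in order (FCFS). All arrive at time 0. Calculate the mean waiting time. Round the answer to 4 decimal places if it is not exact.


FCFS order (as given): [14, 4, 3, 10, 5]
Waiting times:
  Job 1: wait = 0
  Job 2: wait = 14
  Job 3: wait = 18
  Job 4: wait = 21
  Job 5: wait = 31
Sum of waiting times = 84
Average waiting time = 84/5 = 16.8

16.8


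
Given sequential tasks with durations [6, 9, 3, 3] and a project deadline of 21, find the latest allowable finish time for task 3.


LF(activity 3) = deadline - sum of successor durations
Successors: activities 4 through 4 with durations [3]
Sum of successor durations = 3
LF = 21 - 3 = 18

18


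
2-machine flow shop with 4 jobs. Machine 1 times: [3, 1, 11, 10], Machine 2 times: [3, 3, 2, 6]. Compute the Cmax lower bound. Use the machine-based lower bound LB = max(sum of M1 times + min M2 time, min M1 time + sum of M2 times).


LB1 = sum(M1 times) + min(M2 times) = 25 + 2 = 27
LB2 = min(M1 times) + sum(M2 times) = 1 + 14 = 15
Lower bound = max(LB1, LB2) = max(27, 15) = 27

27


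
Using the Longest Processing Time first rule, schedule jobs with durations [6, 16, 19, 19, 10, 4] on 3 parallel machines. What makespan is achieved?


Sort jobs in decreasing order (LPT): [19, 19, 16, 10, 6, 4]
Assign each job to the least loaded machine:
  Machine 1: jobs [19, 6], load = 25
  Machine 2: jobs [19, 4], load = 23
  Machine 3: jobs [16, 10], load = 26
Makespan = max load = 26

26


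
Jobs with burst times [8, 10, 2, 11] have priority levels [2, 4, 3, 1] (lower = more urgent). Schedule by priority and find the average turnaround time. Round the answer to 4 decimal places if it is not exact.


Sort by priority (ascending = highest first):
Order: [(1, 11), (2, 8), (3, 2), (4, 10)]
Completion times:
  Priority 1, burst=11, C=11
  Priority 2, burst=8, C=19
  Priority 3, burst=2, C=21
  Priority 4, burst=10, C=31
Average turnaround = 82/4 = 20.5

20.5


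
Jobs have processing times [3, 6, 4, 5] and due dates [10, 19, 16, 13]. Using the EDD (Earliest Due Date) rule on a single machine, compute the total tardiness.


Sort by due date (EDD order): [(3, 10), (5, 13), (4, 16), (6, 19)]
Compute completion times and tardiness:
  Job 1: p=3, d=10, C=3, tardiness=max(0,3-10)=0
  Job 2: p=5, d=13, C=8, tardiness=max(0,8-13)=0
  Job 3: p=4, d=16, C=12, tardiness=max(0,12-16)=0
  Job 4: p=6, d=19, C=18, tardiness=max(0,18-19)=0
Total tardiness = 0

0


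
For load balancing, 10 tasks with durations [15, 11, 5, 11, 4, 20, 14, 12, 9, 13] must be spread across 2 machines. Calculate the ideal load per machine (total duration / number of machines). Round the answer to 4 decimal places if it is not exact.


Total processing time = 15 + 11 + 5 + 11 + 4 + 20 + 14 + 12 + 9 + 13 = 114
Number of machines = 2
Ideal balanced load = 114 / 2 = 57.0

57.0


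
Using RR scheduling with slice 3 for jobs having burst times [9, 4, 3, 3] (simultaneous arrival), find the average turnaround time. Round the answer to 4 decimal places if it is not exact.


Time quantum = 3
Execution trace:
  J1 runs 3 units, time = 3
  J2 runs 3 units, time = 6
  J3 runs 3 units, time = 9
  J4 runs 3 units, time = 12
  J1 runs 3 units, time = 15
  J2 runs 1 units, time = 16
  J1 runs 3 units, time = 19
Finish times: [19, 16, 9, 12]
Average turnaround = 56/4 = 14.0

14.0


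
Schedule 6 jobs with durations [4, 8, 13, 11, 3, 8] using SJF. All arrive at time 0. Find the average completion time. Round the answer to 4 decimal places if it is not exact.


SJF order (ascending): [3, 4, 8, 8, 11, 13]
Completion times:
  Job 1: burst=3, C=3
  Job 2: burst=4, C=7
  Job 3: burst=8, C=15
  Job 4: burst=8, C=23
  Job 5: burst=11, C=34
  Job 6: burst=13, C=47
Average completion = 129/6 = 21.5

21.5


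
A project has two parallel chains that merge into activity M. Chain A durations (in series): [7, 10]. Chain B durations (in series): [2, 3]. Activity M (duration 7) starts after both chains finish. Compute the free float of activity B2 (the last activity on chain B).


ES(B2) = sum of predecessors on chain B = 2
EF(B2) = ES + duration = 2 + 3 = 5
Successor of B2 is M. ES(M) = max(sum(A), sum(B)) = max(17, 5) = 17
Free float = ES(successor) - EF(current) = 17 - 5 = 12

12


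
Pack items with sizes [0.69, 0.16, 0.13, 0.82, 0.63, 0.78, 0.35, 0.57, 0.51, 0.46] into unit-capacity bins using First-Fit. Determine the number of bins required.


Place items sequentially using First-Fit:
  Item 0.69 -> new Bin 1
  Item 0.16 -> Bin 1 (now 0.85)
  Item 0.13 -> Bin 1 (now 0.98)
  Item 0.82 -> new Bin 2
  Item 0.63 -> new Bin 3
  Item 0.78 -> new Bin 4
  Item 0.35 -> Bin 3 (now 0.98)
  Item 0.57 -> new Bin 5
  Item 0.51 -> new Bin 6
  Item 0.46 -> Bin 6 (now 0.97)
Total bins used = 6

6


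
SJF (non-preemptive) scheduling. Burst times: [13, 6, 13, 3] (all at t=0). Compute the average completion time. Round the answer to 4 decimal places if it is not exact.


SJF order (ascending): [3, 6, 13, 13]
Completion times:
  Job 1: burst=3, C=3
  Job 2: burst=6, C=9
  Job 3: burst=13, C=22
  Job 4: burst=13, C=35
Average completion = 69/4 = 17.25

17.25


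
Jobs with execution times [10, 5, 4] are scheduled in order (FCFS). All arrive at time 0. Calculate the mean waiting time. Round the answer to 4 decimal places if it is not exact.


FCFS order (as given): [10, 5, 4]
Waiting times:
  Job 1: wait = 0
  Job 2: wait = 10
  Job 3: wait = 15
Sum of waiting times = 25
Average waiting time = 25/3 = 8.3333

8.3333


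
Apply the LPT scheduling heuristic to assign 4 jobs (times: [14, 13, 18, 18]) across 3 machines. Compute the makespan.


Sort jobs in decreasing order (LPT): [18, 18, 14, 13]
Assign each job to the least loaded machine:
  Machine 1: jobs [18], load = 18
  Machine 2: jobs [18], load = 18
  Machine 3: jobs [14, 13], load = 27
Makespan = max load = 27

27


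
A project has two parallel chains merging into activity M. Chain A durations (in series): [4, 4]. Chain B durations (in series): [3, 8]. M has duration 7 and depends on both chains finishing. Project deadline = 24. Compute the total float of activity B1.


Forward pass: ES(B1) = sum of predecessors on chain B = 0
EF = ES + duration = 0 + 3 = 3
Backward pass: LF(M) = deadline = 24; LS(M) = 24 - 7 = 17
LF(B1) = LS(M) - sum(successors on chain B) = 17 - 8 = 9
LS = LF - duration = 9 - 3 = 6
Total float = LS - ES = 6 - 0 = 6

6


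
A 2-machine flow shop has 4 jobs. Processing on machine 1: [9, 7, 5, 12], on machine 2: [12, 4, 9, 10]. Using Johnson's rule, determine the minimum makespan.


Apply Johnson's rule:
  Group 1 (a <= b): [(3, 5, 9), (1, 9, 12)]
  Group 2 (a > b): [(4, 12, 10), (2, 7, 4)]
Optimal job order: [3, 1, 4, 2]
Schedule:
  Job 3: M1 done at 5, M2 done at 14
  Job 1: M1 done at 14, M2 done at 26
  Job 4: M1 done at 26, M2 done at 36
  Job 2: M1 done at 33, M2 done at 40
Makespan = 40

40


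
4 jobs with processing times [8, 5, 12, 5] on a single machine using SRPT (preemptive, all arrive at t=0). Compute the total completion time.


Since all jobs arrive at t=0, SRPT equals SPT ordering.
SPT order: [5, 5, 8, 12]
Completion times:
  Job 1: p=5, C=5
  Job 2: p=5, C=10
  Job 3: p=8, C=18
  Job 4: p=12, C=30
Total completion time = 5 + 10 + 18 + 30 = 63

63


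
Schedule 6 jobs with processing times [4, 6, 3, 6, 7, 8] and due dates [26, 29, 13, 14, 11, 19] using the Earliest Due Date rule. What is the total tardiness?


Sort by due date (EDD order): [(7, 11), (3, 13), (6, 14), (8, 19), (4, 26), (6, 29)]
Compute completion times and tardiness:
  Job 1: p=7, d=11, C=7, tardiness=max(0,7-11)=0
  Job 2: p=3, d=13, C=10, tardiness=max(0,10-13)=0
  Job 3: p=6, d=14, C=16, tardiness=max(0,16-14)=2
  Job 4: p=8, d=19, C=24, tardiness=max(0,24-19)=5
  Job 5: p=4, d=26, C=28, tardiness=max(0,28-26)=2
  Job 6: p=6, d=29, C=34, tardiness=max(0,34-29)=5
Total tardiness = 14

14


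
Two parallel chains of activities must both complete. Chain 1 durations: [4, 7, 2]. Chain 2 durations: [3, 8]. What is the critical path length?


Path A total = 4 + 7 + 2 = 13
Path B total = 3 + 8 = 11
Critical path = longest path = max(13, 11) = 13

13


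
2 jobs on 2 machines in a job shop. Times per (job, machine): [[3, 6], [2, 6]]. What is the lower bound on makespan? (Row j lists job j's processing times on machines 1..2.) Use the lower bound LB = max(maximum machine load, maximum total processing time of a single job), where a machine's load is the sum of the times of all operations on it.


Machine loads:
  Machine 1: 3 + 2 = 5
  Machine 2: 6 + 6 = 12
Max machine load = 12
Job totals:
  Job 1: 9
  Job 2: 8
Max job total = 9
Lower bound = max(12, 9) = 12

12


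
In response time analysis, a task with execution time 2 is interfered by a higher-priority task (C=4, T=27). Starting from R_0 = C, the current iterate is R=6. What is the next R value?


R_next = C + ceil(R_prev / T_hp) * C_hp
ceil(6 / 27) = ceil(0.2222) = 1
Interference = 1 * 4 = 4
R_next = 2 + 4 = 6
R_next = R_prev, so the iteration has converged (response time = 6).

6


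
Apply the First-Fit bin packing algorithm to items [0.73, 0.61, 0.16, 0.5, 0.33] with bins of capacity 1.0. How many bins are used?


Place items sequentially using First-Fit:
  Item 0.73 -> new Bin 1
  Item 0.61 -> new Bin 2
  Item 0.16 -> Bin 1 (now 0.89)
  Item 0.5 -> new Bin 3
  Item 0.33 -> Bin 2 (now 0.94)
Total bins used = 3

3


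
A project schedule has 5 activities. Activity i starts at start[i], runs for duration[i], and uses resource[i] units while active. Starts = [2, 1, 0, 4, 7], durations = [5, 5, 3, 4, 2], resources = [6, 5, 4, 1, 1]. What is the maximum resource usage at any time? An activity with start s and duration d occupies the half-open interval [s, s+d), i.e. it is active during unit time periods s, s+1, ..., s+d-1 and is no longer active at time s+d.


Each activity i is active on [start_i, start_i + duration_i).
Compute total resource usage per time slot:
  t=0: active resources = [4], total = 4
  t=1: active resources = [5, 4], total = 9
  t=2: active resources = [6, 5, 4], total = 15
  t=3: active resources = [6, 5], total = 11
  t=4: active resources = [6, 5, 1], total = 12
  t=5: active resources = [6, 5, 1], total = 12
  t=6: active resources = [6, 1], total = 7
  t=7: active resources = [1, 1], total = 2
  t=8: active resources = [1], total = 1
Peak resource demand = 15

15


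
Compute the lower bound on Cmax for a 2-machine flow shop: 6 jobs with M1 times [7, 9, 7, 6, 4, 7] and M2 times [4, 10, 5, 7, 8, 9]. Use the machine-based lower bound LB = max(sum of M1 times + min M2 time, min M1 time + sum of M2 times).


LB1 = sum(M1 times) + min(M2 times) = 40 + 4 = 44
LB2 = min(M1 times) + sum(M2 times) = 4 + 43 = 47
Lower bound = max(LB1, LB2) = max(44, 47) = 47

47


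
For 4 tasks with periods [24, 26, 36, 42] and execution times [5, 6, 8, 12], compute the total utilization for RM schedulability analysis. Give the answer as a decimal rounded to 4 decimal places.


Compute individual utilizations (exact fractions):
  Task 1: C/T = 5/24 (approx. 0.2083)
  Task 2: C/T = 6/26 = 3/13 (approx. 0.2308)
  Task 3: C/T = 8/36 = 2/9 (approx. 0.2222)
  Task 4: C/T = 12/42 = 2/7 (approx. 0.2857)
Total utilization U = 5/24 + 3/13 + 2/9 + 2/7 = 6205/6552
Rounded to 4 decimal places: U = 0.9470
RM (Liu & Layland) bound for 4 tasks = 0.756828; compare with U = 6205/6552 (approx. 0.947039)
bound < U <= 1, so the RM sufficient condition is not met (inconclusive; an exact test such as response-time analysis is needed).

0.9470


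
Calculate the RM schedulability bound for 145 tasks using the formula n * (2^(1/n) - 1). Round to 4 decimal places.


Compute 2^(1/145) = 1.0047917694
Subtract 1: 1.0047917694 - 1 = 0.0047917694
Multiply by n: 145 * 0.0047917694 = 0.6948065630
Round to 4 dp: 0.6948

0.6948


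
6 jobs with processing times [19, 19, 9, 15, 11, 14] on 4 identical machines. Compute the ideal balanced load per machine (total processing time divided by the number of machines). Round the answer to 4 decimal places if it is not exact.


Total processing time = 19 + 19 + 9 + 15 + 11 + 14 = 87
Number of machines = 4
Ideal balanced load = 87 / 4 = 21.75

21.75


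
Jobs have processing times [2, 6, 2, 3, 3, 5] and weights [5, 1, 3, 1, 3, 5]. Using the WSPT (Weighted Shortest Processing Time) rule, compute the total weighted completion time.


Compute p/w ratios and sort ascending (WSPT): [(2, 5), (2, 3), (3, 3), (5, 5), (3, 1), (6, 1)]
Compute weighted completion times:
  Job (p=2,w=5): C=2, w*C=5*2=10
  Job (p=2,w=3): C=4, w*C=3*4=12
  Job (p=3,w=3): C=7, w*C=3*7=21
  Job (p=5,w=5): C=12, w*C=5*12=60
  Job (p=3,w=1): C=15, w*C=1*15=15
  Job (p=6,w=1): C=21, w*C=1*21=21
Total weighted completion time = 139

139


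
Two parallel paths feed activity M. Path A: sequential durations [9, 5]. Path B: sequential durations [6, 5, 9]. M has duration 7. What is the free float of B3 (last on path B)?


ES(B3) = sum of predecessors on chain B = 11
EF(B3) = ES + duration = 11 + 9 = 20
Successor of B3 is M. ES(M) = max(sum(A), sum(B)) = max(14, 20) = 20
Free float = ES(successor) - EF(current) = 20 - 20 = 0

0


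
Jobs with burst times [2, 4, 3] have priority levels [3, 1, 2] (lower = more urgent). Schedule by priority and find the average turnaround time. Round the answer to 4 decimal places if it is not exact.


Sort by priority (ascending = highest first):
Order: [(1, 4), (2, 3), (3, 2)]
Completion times:
  Priority 1, burst=4, C=4
  Priority 2, burst=3, C=7
  Priority 3, burst=2, C=9
Average turnaround = 20/3 = 6.6667

6.6667


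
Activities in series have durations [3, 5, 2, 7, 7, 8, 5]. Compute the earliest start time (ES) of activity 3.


Activity 3 starts after activities 1 through 2 complete.
Predecessor durations: [3, 5]
ES = 3 + 5 = 8

8


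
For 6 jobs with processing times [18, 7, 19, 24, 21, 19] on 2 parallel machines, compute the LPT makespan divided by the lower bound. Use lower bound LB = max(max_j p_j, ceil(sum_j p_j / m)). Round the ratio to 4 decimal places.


LPT order: [24, 21, 19, 19, 18, 7]
Machine loads after assignment: [50, 58]
LPT makespan = 58
Lower bound = max(max_job, ceil(total/2)) = max(24, 54) = 54
Ratio = 58 / 54 = 1.0741

1.0741


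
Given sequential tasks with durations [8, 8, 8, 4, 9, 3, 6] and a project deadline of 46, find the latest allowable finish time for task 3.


LF(activity 3) = deadline - sum of successor durations
Successors: activities 4 through 7 with durations [4, 9, 3, 6]
Sum of successor durations = 22
LF = 46 - 22 = 24

24


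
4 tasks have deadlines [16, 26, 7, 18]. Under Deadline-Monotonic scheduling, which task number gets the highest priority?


Sort tasks by relative deadline (ascending):
  Task 3: deadline = 7
  Task 1: deadline = 16
  Task 4: deadline = 18
  Task 2: deadline = 26
Priority order (highest first): [3, 1, 4, 2]
Highest priority task = 3

3


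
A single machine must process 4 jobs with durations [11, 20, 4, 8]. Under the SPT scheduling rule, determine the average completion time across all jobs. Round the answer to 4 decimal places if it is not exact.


Sort jobs by processing time (SPT order): [4, 8, 11, 20]
Compute completion times sequentially:
  Job 1: processing = 4, completes at 4
  Job 2: processing = 8, completes at 12
  Job 3: processing = 11, completes at 23
  Job 4: processing = 20, completes at 43
Sum of completion times = 82
Average completion time = 82/4 = 20.5

20.5


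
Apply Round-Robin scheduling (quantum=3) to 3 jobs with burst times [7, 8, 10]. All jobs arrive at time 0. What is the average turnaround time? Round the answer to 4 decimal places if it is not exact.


Time quantum = 3
Execution trace:
  J1 runs 3 units, time = 3
  J2 runs 3 units, time = 6
  J3 runs 3 units, time = 9
  J1 runs 3 units, time = 12
  J2 runs 3 units, time = 15
  J3 runs 3 units, time = 18
  J1 runs 1 units, time = 19
  J2 runs 2 units, time = 21
  J3 runs 3 units, time = 24
  J3 runs 1 units, time = 25
Finish times: [19, 21, 25]
Average turnaround = 65/3 = 21.6667

21.6667


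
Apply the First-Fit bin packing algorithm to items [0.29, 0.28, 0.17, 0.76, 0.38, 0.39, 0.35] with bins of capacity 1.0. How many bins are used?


Place items sequentially using First-Fit:
  Item 0.29 -> new Bin 1
  Item 0.28 -> Bin 1 (now 0.57)
  Item 0.17 -> Bin 1 (now 0.74)
  Item 0.76 -> new Bin 2
  Item 0.38 -> new Bin 3
  Item 0.39 -> Bin 3 (now 0.77)
  Item 0.35 -> new Bin 4
Total bins used = 4

4


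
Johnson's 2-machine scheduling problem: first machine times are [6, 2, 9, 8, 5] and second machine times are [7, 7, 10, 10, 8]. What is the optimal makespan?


Apply Johnson's rule:
  Group 1 (a <= b): [(2, 2, 7), (5, 5, 8), (1, 6, 7), (4, 8, 10), (3, 9, 10)]
  Group 2 (a > b): []
Optimal job order: [2, 5, 1, 4, 3]
Schedule:
  Job 2: M1 done at 2, M2 done at 9
  Job 5: M1 done at 7, M2 done at 17
  Job 1: M1 done at 13, M2 done at 24
  Job 4: M1 done at 21, M2 done at 34
  Job 3: M1 done at 30, M2 done at 44
Makespan = 44

44


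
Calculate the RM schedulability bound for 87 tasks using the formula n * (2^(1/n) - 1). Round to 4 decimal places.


Compute 2^(1/87) = 1.0079990316
Subtract 1: 1.0079990316 - 1 = 0.0079990316
Multiply by n: 87 * 0.0079990316 = 0.6959157492
Round to 4 dp: 0.6959

0.6959


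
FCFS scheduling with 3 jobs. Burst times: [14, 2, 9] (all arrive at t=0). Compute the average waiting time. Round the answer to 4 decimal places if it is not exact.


FCFS order (as given): [14, 2, 9]
Waiting times:
  Job 1: wait = 0
  Job 2: wait = 14
  Job 3: wait = 16
Sum of waiting times = 30
Average waiting time = 30/3 = 10.0

10.0


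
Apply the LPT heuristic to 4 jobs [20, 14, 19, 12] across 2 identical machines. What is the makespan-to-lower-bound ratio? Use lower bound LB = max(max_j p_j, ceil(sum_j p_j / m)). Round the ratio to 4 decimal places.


LPT order: [20, 19, 14, 12]
Machine loads after assignment: [32, 33]
LPT makespan = 33
Lower bound = max(max_job, ceil(total/2)) = max(20, 33) = 33
Ratio = 33 / 33 = 1.0

1.0


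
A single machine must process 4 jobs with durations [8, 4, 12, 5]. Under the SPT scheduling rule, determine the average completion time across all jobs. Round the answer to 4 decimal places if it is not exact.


Sort jobs by processing time (SPT order): [4, 5, 8, 12]
Compute completion times sequentially:
  Job 1: processing = 4, completes at 4
  Job 2: processing = 5, completes at 9
  Job 3: processing = 8, completes at 17
  Job 4: processing = 12, completes at 29
Sum of completion times = 59
Average completion time = 59/4 = 14.75

14.75


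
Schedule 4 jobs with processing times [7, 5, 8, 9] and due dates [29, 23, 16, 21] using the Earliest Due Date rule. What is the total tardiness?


Sort by due date (EDD order): [(8, 16), (9, 21), (5, 23), (7, 29)]
Compute completion times and tardiness:
  Job 1: p=8, d=16, C=8, tardiness=max(0,8-16)=0
  Job 2: p=9, d=21, C=17, tardiness=max(0,17-21)=0
  Job 3: p=5, d=23, C=22, tardiness=max(0,22-23)=0
  Job 4: p=7, d=29, C=29, tardiness=max(0,29-29)=0
Total tardiness = 0

0


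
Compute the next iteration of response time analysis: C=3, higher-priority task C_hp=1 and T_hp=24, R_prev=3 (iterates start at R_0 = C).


R_next = C + ceil(R_prev / T_hp) * C_hp
ceil(3 / 24) = ceil(0.125) = 1
Interference = 1 * 1 = 1
R_next = 3 + 1 = 4

4


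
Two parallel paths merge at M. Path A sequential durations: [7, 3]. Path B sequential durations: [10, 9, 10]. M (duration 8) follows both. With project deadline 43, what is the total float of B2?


Forward pass: ES(B2) = sum of predecessors on chain B = 10
EF = ES + duration = 10 + 9 = 19
Backward pass: LF(M) = deadline = 43; LS(M) = 43 - 8 = 35
LF(B2) = LS(M) - sum(successors on chain B) = 35 - 10 = 25
LS = LF - duration = 25 - 9 = 16
Total float = LS - ES = 16 - 10 = 6

6


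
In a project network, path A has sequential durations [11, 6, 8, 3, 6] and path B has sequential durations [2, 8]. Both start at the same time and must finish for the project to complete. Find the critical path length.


Path A total = 11 + 6 + 8 + 3 + 6 = 34
Path B total = 2 + 8 = 10
Critical path = longest path = max(34, 10) = 34

34


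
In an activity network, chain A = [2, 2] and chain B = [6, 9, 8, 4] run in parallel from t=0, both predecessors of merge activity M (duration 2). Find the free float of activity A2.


ES(A2) = sum of predecessors on chain A = 2
EF(A2) = ES + duration = 2 + 2 = 4
Successor of A2 is M. ES(M) = max(sum(A), sum(B)) = max(4, 27) = 27
Free float = ES(successor) - EF(current) = 27 - 4 = 23

23


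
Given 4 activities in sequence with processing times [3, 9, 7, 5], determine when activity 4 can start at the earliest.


Activity 4 starts after activities 1 through 3 complete.
Predecessor durations: [3, 9, 7]
ES = 3 + 9 + 7 = 19

19


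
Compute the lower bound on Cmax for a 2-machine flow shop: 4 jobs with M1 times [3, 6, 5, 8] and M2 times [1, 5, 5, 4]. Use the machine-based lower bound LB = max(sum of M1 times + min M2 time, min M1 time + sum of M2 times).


LB1 = sum(M1 times) + min(M2 times) = 22 + 1 = 23
LB2 = min(M1 times) + sum(M2 times) = 3 + 15 = 18
Lower bound = max(LB1, LB2) = max(23, 18) = 23

23


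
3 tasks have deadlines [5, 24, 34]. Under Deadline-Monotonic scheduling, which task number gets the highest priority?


Sort tasks by relative deadline (ascending):
  Task 1: deadline = 5
  Task 2: deadline = 24
  Task 3: deadline = 34
Priority order (highest first): [1, 2, 3]
Highest priority task = 1

1


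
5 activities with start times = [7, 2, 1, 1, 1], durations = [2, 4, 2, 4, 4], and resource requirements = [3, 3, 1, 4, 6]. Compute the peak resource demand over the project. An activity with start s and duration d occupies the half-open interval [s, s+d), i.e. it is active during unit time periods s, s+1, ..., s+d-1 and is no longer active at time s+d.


Each activity i is active on [start_i, start_i + duration_i).
Compute total resource usage per time slot:
  t=0: active resources = [], total = 0
  t=1: active resources = [1, 4, 6], total = 11
  t=2: active resources = [3, 1, 4, 6], total = 14
  t=3: active resources = [3, 4, 6], total = 13
  t=4: active resources = [3, 4, 6], total = 13
  t=5: active resources = [3], total = 3
  t=6: active resources = [], total = 0
  t=7: active resources = [3], total = 3
  t=8: active resources = [3], total = 3
Peak resource demand = 14

14


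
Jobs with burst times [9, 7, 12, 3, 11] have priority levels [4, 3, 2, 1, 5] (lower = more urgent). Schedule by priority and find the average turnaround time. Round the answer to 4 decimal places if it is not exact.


Sort by priority (ascending = highest first):
Order: [(1, 3), (2, 12), (3, 7), (4, 9), (5, 11)]
Completion times:
  Priority 1, burst=3, C=3
  Priority 2, burst=12, C=15
  Priority 3, burst=7, C=22
  Priority 4, burst=9, C=31
  Priority 5, burst=11, C=42
Average turnaround = 113/5 = 22.6

22.6
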